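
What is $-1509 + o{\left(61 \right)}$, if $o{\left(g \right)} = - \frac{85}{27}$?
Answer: $- \frac{40828}{27} \approx -1512.1$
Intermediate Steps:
$o{\left(g \right)} = - \frac{85}{27}$ ($o{\left(g \right)} = \left(-85\right) \frac{1}{27} = - \frac{85}{27}$)
$-1509 + o{\left(61 \right)} = -1509 - \frac{85}{27} = - \frac{40828}{27}$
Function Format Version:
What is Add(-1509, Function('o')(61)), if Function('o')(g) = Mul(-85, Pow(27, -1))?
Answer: Rational(-40828, 27) ≈ -1512.1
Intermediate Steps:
Function('o')(g) = Rational(-85, 27) (Function('o')(g) = Mul(-85, Rational(1, 27)) = Rational(-85, 27))
Add(-1509, Function('o')(61)) = Add(-1509, Rational(-85, 27)) = Rational(-40828, 27)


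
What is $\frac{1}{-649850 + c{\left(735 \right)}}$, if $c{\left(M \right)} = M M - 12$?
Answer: $- \frac{1}{109637} \approx -9.121 \cdot 10^{-6}$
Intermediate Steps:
$c{\left(M \right)} = -12 + M^{2}$ ($c{\left(M \right)} = M^{2} - 12 = -12 + M^{2}$)
$\frac{1}{-649850 + c{\left(735 \right)}} = \frac{1}{-649850 - \left(12 - 735^{2}\right)} = \frac{1}{-649850 + \left(-12 + 540225\right)} = \frac{1}{-649850 + 540213} = \frac{1}{-109637} = - \frac{1}{109637}$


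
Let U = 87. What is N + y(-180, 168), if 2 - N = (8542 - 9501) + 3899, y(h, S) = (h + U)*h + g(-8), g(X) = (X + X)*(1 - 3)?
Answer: 13834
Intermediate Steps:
g(X) = -4*X (g(X) = (2*X)*(-2) = -4*X)
y(h, S) = 32 + h*(87 + h) (y(h, S) = (h + 87)*h - 4*(-8) = (87 + h)*h + 32 = h*(87 + h) + 32 = 32 + h*(87 + h))
N = -2938 (N = 2 - ((8542 - 9501) + 3899) = 2 - (-959 + 3899) = 2 - 1*2940 = 2 - 2940 = -2938)
N + y(-180, 168) = -2938 + (32 + (-180)² + 87*(-180)) = -2938 + (32 + 32400 - 15660) = -2938 + 16772 = 13834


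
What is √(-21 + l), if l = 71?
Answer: 5*√2 ≈ 7.0711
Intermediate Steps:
√(-21 + l) = √(-21 + 71) = √50 = 5*√2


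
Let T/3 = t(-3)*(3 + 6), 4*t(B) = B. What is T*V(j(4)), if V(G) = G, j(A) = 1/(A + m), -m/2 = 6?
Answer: 81/32 ≈ 2.5313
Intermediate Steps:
m = -12 (m = -2*6 = -12)
t(B) = B/4
j(A) = 1/(-12 + A) (j(A) = 1/(A - 12) = 1/(-12 + A))
T = -81/4 (T = 3*(((1/4)*(-3))*(3 + 6)) = 3*(-3/4*9) = 3*(-27/4) = -81/4 ≈ -20.250)
T*V(j(4)) = -81/(4*(-12 + 4)) = -81/4/(-8) = -81/4*(-1/8) = 81/32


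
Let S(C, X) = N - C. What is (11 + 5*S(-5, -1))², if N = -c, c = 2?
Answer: 676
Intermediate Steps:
N = -2 (N = -1*2 = -2)
S(C, X) = -2 - C
(11 + 5*S(-5, -1))² = (11 + 5*(-2 - 1*(-5)))² = (11 + 5*(-2 + 5))² = (11 + 5*3)² = (11 + 15)² = 26² = 676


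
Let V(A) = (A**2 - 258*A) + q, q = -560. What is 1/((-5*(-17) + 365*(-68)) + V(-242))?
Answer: 1/95705 ≈ 1.0449e-5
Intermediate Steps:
V(A) = -560 + A**2 - 258*A (V(A) = (A**2 - 258*A) - 560 = -560 + A**2 - 258*A)
1/((-5*(-17) + 365*(-68)) + V(-242)) = 1/((-5*(-17) + 365*(-68)) + (-560 + (-242)**2 - 258*(-242))) = 1/((85 - 24820) + (-560 + 58564 + 62436)) = 1/(-24735 + 120440) = 1/95705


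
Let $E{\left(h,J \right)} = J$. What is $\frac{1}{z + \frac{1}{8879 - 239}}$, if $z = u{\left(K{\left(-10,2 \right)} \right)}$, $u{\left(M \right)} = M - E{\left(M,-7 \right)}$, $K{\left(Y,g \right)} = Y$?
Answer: $- \frac{8640}{25919} \approx -0.33335$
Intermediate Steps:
$u{\left(M \right)} = 7 + M$ ($u{\left(M \right)} = M - -7 = M + 7 = 7 + M$)
$z = -3$ ($z = 7 - 10 = -3$)
$\frac{1}{z + \frac{1}{8879 - 239}} = \frac{1}{-3 + \frac{1}{8879 - 239}} = \frac{1}{-3 + \frac{1}{8640}} = \frac{1}{- \frac{25919}{8640}} = - \frac{8640}{25919}$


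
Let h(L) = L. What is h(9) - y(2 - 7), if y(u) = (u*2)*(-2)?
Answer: -11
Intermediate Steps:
y(u) = -4*u (y(u) = (2*u)*(-2) = -4*u)
h(9) - y(2 - 7) = 9 - (-4)*(2 - 7) = 9 - (-4)*(-5) = 9 - 1*20 = 9 - 20 = -11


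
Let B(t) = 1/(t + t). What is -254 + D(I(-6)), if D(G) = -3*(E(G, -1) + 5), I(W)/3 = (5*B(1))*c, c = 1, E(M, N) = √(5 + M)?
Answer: -269 - 15*√2/2 ≈ -279.61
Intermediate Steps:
B(t) = 1/(2*t)
I(W) = 15/2 (I(W) = 3*((5*((½)/1))*1) = 3*((5*((½)*1))*1) = 3*((5*(½))*1) = 3*((5/2)*1) = 3*(5/2) = 15/2)
D(G) = -15 - 3*√(5 + G) (D(G) = -3*(√(5 + G) + 5) = -3*(5 + √(5 + G)) = -15 - 3*√(5 + G))
-254 + D(I(-6)) = -254 + (-15 - 3*√(5 + 15/2)) = -254 + (-15 - 15*√2/2) = -269 - 15*√2/2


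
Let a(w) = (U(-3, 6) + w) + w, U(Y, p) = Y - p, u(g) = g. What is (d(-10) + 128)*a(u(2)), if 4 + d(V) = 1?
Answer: -625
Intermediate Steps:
d(V) = -3 (d(V) = -4 + 1 = -3)
a(w) = -9 + 2*w (a(w) = ((-3 - 1*6) + w) + w = ((-3 - 6) + w) + w = (-9 + w) + w = -9 + 2*w)
(d(-10) + 128)*a(u(2)) = (-3 + 128)*(-9 + 2*2) = 125*(-9 + 4) = 125*(-5) = -625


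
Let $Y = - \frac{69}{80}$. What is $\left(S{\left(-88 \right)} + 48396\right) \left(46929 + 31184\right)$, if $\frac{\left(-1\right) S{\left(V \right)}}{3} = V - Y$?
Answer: $\frac{304062117009}{80} \approx 3.8008 \cdot 10^{9}$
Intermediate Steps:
$Y = - \frac{69}{80}$ ($Y = \left(-69\right) \frac{1}{80} = - \frac{69}{80} \approx -0.8625$)
$S{\left(V \right)} = - \frac{207}{80} - 3 V$ ($S{\left(V \right)} = - 3 \left(V - - \frac{69}{80}\right) = - 3 \left(V + \frac{69}{80}\right) = - 3 \left(\frac{69}{80} + V\right) = - \frac{207}{80} - 3 V$)
$\left(S{\left(-88 \right)} + 48396\right) \left(46929 + 31184\right) = \left(\left(- \frac{207}{80} - -264\right) + 48396\right) \left(46929 + 31184\right) = \left(\left(- \frac{207}{80} + 264\right) + 48396\right) 78113 = \left(\frac{20913}{80} + 48396\right) 78113 = \frac{3892593}{80} \cdot 78113 = \frac{304062117009}{80}$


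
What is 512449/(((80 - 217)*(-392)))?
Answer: 73207/7672 ≈ 9.5421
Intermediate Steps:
512449/(((80 - 217)*(-392))) = 512449/((-137*(-392))) = 512449/53704 = 512449*(1/53704) = 73207/7672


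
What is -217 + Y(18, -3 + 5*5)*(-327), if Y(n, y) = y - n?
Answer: -1525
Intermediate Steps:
-217 + Y(18, -3 + 5*5)*(-327) = -217 + ((-3 + 5*5) - 1*18)*(-327) = -217 + ((-3 + 25) - 18)*(-327) = -217 + (22 - 18)*(-327) = -217 + 4*(-327) = -217 - 1308 = -1525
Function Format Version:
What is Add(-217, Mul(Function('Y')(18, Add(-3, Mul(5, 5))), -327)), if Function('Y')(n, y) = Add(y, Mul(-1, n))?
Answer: -1525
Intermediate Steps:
Add(-217, Mul(Function('Y')(18, Add(-3, Mul(5, 5))), -327)) = Add(-217, Mul(Add(Add(-3, Mul(5, 5)), Mul(-1, 18)), -327)) = Add(-217, Mul(Add(Add(-3, 25), -18), -327)) = Add(-217, Mul(Add(22, -18), -327)) = Add(-217, Mul(4, -327)) = Add(-217, -1308) = -1525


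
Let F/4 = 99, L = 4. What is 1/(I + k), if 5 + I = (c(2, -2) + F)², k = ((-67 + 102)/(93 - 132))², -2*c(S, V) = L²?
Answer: 1521/228971044 ≈ 6.6428e-6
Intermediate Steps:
F = 396 (F = 4*99 = 396)
c(S, V) = -8 (c(S, V) = -½*4² = -½*16 = -8)
k = 1225/1521 (k = (35/(-39))² = (35*(-1/39))² = (-35/39)² = 1225/1521 ≈ 0.80539)
I = 150539 (I = -5 + (-8 + 396)² = -5 + 388² = -5 + 150544 = 150539)
1/(I + k) = 1/(150539 + 1225/1521) = 1/(228971044/1521) = 1521/228971044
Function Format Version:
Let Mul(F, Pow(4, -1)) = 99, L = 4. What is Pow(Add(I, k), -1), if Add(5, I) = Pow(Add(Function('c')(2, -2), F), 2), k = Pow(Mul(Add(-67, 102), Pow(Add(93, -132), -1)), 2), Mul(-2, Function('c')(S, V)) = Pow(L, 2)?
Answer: Rational(1521, 228971044) ≈ 6.6428e-6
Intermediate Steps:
F = 396 (F = Mul(4, 99) = 396)
Function('c')(S, V) = -8 (Function('c')(S, V) = Mul(Rational(-1, 2), Pow(4, 2)) = Mul(Rational(-1, 2), 16) = -8)
k = Rational(1225, 1521) (k = Pow(Mul(35, Pow(-39, -1)), 2) = Pow(Mul(35, Rational(-1, 39)), 2) = Pow(Rational(-35, 39), 2) = Rational(1225, 1521) ≈ 0.80539)
I = 150539 (I = Add(-5, Pow(Add(-8, 396), 2)) = Add(-5, Pow(388, 2)) = Add(-5, 150544) = 150539)
Pow(Add(I, k), -1) = Pow(Add(150539, Rational(1225, 1521)), -1) = Pow(Rational(228971044, 1521), -1) = Rational(1521, 228971044)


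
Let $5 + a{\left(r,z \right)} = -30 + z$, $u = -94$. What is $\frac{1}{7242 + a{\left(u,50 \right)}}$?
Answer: $\frac{1}{7257} \approx 0.0001378$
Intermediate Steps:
$a{\left(r,z \right)} = -35 + z$ ($a{\left(r,z \right)} = -5 + \left(-30 + z\right) = -35 + z$)
$\frac{1}{7242 + a{\left(u,50 \right)}} = \frac{1}{7242 + \left(-35 + 50\right)} = \frac{1}{7242 + 15} = \frac{1}{7257}$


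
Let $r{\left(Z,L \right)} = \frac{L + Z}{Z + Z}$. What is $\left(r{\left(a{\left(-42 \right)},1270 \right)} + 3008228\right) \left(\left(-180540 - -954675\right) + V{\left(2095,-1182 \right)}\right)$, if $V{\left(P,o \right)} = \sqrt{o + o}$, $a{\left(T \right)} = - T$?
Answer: $\frac{16301506718220}{7} + \frac{126346232 i \sqrt{591}}{21} \approx 2.3288 \cdot 10^{12} + 1.4626 \cdot 10^{8} i$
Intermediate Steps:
$r{\left(Z,L \right)} = \frac{L + Z}{2 Z}$
$V{\left(P,o \right)} = \sqrt{2} \sqrt{o}$ ($V{\left(P,o \right)} = \sqrt{2 o} = \sqrt{2} \sqrt{o}$)
$\left(r{\left(a{\left(-42 \right)},1270 \right)} + 3008228\right) \left(\left(-180540 - -954675\right) + V{\left(2095,-1182 \right)}\right) = \left(\frac{1270 - -42}{2 \left(\left(-1\right) \left(-42\right)\right)} + 3008228\right) \left(\left(-180540 - -954675\right) + \sqrt{2} \sqrt{-1182}\right) = \left(\frac{1270 + 42}{2 \cdot 42} + 3008228\right) \left(\left(-180540 + 954675\right) + \sqrt{2} i \sqrt{1182}\right) = \left(\frac{1}{2} \cdot \frac{1}{42} \cdot 1312 + 3008228\right) \left(774135 + 2 i \sqrt{591}\right) = \left(\frac{328}{21} + 3008228\right) \left(774135 + 2 i \sqrt{591}\right) = \frac{63173116 \left(774135 + 2 i \sqrt{591}\right)}{21} = \frac{16301506718220}{7} + \frac{126346232 i \sqrt{591}}{21}$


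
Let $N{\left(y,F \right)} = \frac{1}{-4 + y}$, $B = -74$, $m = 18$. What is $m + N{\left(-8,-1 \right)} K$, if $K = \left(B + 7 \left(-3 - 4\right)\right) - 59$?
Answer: $\frac{199}{6} \approx 33.167$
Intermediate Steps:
$K = -182$ ($K = \left(-74 + 7 \left(-3 - 4\right)\right) - 59 = \left(-74 + 7 \left(-7\right)\right) - 59 = \left(-74 - 49\right) - 59 = -123 - 59 = -182$)
$m + N{\left(-8,-1 \right)} K = 18 + \frac{1}{-4 - 8} \left(-182\right) = 18 + \frac{1}{-12} \left(-182\right) = 18 - - \frac{91}{6} = 18 + \frac{91}{6} = \frac{199}{6}$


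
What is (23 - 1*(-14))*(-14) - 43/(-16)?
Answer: -8245/16 ≈ -515.31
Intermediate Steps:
(23 - 1*(-14))*(-14) - 43/(-16) = (23 + 14)*(-14) - 43*(-1/16) = 37*(-14) + 43/16 = -518 + 43/16 = -8245/16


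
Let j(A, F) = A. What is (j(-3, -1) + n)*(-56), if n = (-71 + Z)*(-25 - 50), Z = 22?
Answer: -205632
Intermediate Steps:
n = 3675 (n = (-71 + 22)*(-25 - 50) = -49*(-75) = 3675)
(j(-3, -1) + n)*(-56) = (-3 + 3675)*(-56) = 3672*(-56) = -205632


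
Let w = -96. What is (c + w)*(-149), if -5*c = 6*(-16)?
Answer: 57216/5 ≈ 11443.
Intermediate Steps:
c = 96/5 (c = -6*(-16)/5 = -1/5*(-96) = 96/5 ≈ 19.200)
(c + w)*(-149) = (96/5 - 96)*(-149) = -384/5*(-149) = 57216/5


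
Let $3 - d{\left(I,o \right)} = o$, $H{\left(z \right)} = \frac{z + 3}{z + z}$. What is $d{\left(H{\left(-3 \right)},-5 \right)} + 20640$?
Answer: $20648$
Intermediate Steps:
$H{\left(z \right)} = \frac{3 + z}{2 z}$
$d{\left(I,o \right)} = 3 - o$
$d{\left(H{\left(-3 \right)},-5 \right)} + 20640 = \left(3 - -5\right) + 20640 = \left(3 + 5\right) + 20640 = 8 + 20640 = 20648$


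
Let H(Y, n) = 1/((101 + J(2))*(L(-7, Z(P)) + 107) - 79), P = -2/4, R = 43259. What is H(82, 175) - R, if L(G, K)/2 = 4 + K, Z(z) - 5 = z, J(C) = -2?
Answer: -527630022/12197 ≈ -43259.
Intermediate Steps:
P = -½ (P = -2*¼ = -½ ≈ -0.50000)
Z(z) = 5 + z
L(G, K) = 8 + 2*K (L(G, K) = 2*(4 + K) = 8 + 2*K)
H(Y, n) = 1/12197 (H(Y, n) = 1/((101 - 2)*((8 + 2*(5 - ½)) + 107) - 79) = 1/(99*((8 + 2*(9/2)) + 107) - 79) = 1/(99*((8 + 9) + 107) - 79) = 1/(99*(17 + 107) - 79) = 1/(99*124 - 79) = 1/(12276 - 79) = 1/12197)
H(82, 175) - R = 1/12197 - 1*43259 = 1/12197 - 43259 = -527630022/12197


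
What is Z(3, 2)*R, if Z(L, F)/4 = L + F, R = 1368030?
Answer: 27360600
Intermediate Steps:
Z(L, F) = 4*F + 4*L (Z(L, F) = 4*(L + F) = 4*(F + L) = 4*F + 4*L)
Z(3, 2)*R = (4*2 + 4*3)*1368030 = (8 + 12)*1368030 = 20*1368030 = 27360600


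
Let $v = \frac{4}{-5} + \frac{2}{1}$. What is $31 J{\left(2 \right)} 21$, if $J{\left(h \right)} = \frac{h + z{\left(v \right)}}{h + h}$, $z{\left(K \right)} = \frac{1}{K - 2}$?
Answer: $\frac{1953}{16} \approx 122.06$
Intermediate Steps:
$v = \frac{6}{5}$ ($v = 4 \left(- \frac{1}{5}\right) + 2 \cdot 1 = - \frac{4}{5} + 2 = \frac{6}{5} \approx 1.2$)
$z{\left(K \right)} = \frac{1}{-2 + K}$
$J{\left(h \right)} = \frac{- \frac{5}{4} + h}{2 h}$ ($J{\left(h \right)} = \frac{h + \frac{1}{-2 + \frac{6}{5}}}{h + h} = \frac{h + \frac{1}{- \frac{4}{5}}}{2 h} = \left(h - \frac{5}{4}\right) \frac{1}{2 h} = \left(- \frac{5}{4} + h\right) \frac{1}{2 h} = \frac{- \frac{5}{4} + h}{2 h}$)
$31 J{\left(2 \right)} 21 = 31 \frac{-5 + 4 \cdot 2}{8 \cdot 2} \cdot 21 = 31 \cdot \frac{1}{8} \cdot \frac{1}{2} \left(-5 + 8\right) 21 = 31 \cdot \frac{1}{8} \cdot \frac{1}{2} \cdot 3 \cdot 21 = 31 \cdot \frac{3}{16} \cdot 21 = \frac{93}{16} \cdot 21 = \frac{1953}{16}$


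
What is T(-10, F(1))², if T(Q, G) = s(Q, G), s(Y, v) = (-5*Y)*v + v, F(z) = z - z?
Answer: 0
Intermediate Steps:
F(z) = 0
s(Y, v) = v - 5*Y*v (s(Y, v) = -5*Y*v + v = v - 5*Y*v)
T(Q, G) = G*(1 - 5*Q)
T(-10, F(1))² = (0*(1 - 5*(-10)))² = (0*(1 + 50))² = (0*51)² = 0² = 0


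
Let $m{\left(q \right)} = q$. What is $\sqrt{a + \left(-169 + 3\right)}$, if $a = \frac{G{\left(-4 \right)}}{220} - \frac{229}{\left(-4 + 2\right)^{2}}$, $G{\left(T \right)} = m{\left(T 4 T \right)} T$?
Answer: $\frac{i \sqrt{2715405}}{110} \approx 14.98 i$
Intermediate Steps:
$G{\left(T \right)} = 4 T^{3}$ ($G{\left(T \right)} = T 4 T T = 4 T T T = 4 T^{2} T = 4 T^{3}$)
$a = - \frac{12851}{220}$ ($a = \frac{4 \left(-4\right)^{3}}{220} - \frac{229}{\left(-4 + 2\right)^{2}} = 4 \left(-64\right) \frac{1}{220} - \frac{229}{\left(-2\right)^{2}} = \left(-256\right) \frac{1}{220} - \frac{229}{4} = - \frac{64}{55} - \frac{229}{4} = - \frac{12851}{220} \approx -58.414$)
$\sqrt{a + \left(-169 + 3\right)} = \sqrt{- \frac{12851}{220} + \left(-169 + 3\right)} = \sqrt{- \frac{12851}{220} - 166} = \sqrt{- \frac{49371}{220}} = \frac{i \sqrt{2715405}}{110}$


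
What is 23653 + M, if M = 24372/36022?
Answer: 426026369/18011 ≈ 23654.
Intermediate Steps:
M = 12186/18011 (M = 24372*(1/36022) = 12186/18011 ≈ 0.67659)
23653 + M = 23653 + 12186/18011 = 426026369/18011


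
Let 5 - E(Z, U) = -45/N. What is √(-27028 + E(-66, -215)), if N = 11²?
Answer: I*√3269738/11 ≈ 164.39*I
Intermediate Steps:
N = 121
E(Z, U) = 650/121 (E(Z, U) = 5 - (-45)/121 = 5 - 1*(-45/121) = 5 + 45/121 = 650/121)
√(-27028 + E(-66, -215)) = √(-27028 + 650/121) = √(-3269738/121) = I*√3269738/11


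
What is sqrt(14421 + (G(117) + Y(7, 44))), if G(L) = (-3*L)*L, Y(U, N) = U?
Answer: I*sqrt(26639) ≈ 163.21*I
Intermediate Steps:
G(L) = -3*L**2
sqrt(14421 + (G(117) + Y(7, 44))) = sqrt(14421 + (-3*117**2 + 7)) = sqrt(14421 + (-3*13689 + 7)) = sqrt(14421 + (-41067 + 7)) = sqrt(14421 - 41060) = sqrt(-26639) = I*sqrt(26639)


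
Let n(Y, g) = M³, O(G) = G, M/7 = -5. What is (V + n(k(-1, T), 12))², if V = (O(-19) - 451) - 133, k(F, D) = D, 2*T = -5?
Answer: 1890336484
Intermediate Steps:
T = -5/2 (T = (½)*(-5) = -5/2 ≈ -2.5000)
M = -35 (M = 7*(-5) = -35)
n(Y, g) = -42875 (n(Y, g) = (-35)³ = -42875)
V = -603 (V = (-19 - 451) - 133 = -470 - 133 = -603)
(V + n(k(-1, T), 12))² = (-603 - 42875)² = (-43478)² = 1890336484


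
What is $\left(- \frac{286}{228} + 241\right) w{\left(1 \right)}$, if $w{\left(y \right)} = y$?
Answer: $\frac{27331}{114} \approx 239.75$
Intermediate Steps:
$\left(- \frac{286}{228} + 241\right) w{\left(1 \right)} = \left(- \frac{286}{228} + 241\right) 1 = \left(\left(-286\right) \frac{1}{228} + 241\right) 1 = \left(- \frac{143}{114} + 241\right) 1 = \frac{27331}{114} \cdot 1 = \frac{27331}{114}$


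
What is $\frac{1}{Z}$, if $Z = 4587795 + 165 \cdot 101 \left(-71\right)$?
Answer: $\frac{1}{3404580} \approx 2.9372 \cdot 10^{-7}$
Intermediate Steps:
$Z = 3404580$ ($Z = 4587795 + 16665 \left(-71\right) = 4587795 - 1183215 = 3404580$)
$\frac{1}{Z} = \frac{1}{3404580}$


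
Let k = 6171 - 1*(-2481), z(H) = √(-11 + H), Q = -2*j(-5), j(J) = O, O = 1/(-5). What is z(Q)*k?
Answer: 8652*I*√265/5 ≈ 28169.0*I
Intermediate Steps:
O = -⅕ ≈ -0.20000
j(J) = -⅕
Q = ⅖ (Q = -2*(-⅕) = ⅖ ≈ 0.40000)
k = 8652 (k = 6171 + 2481 = 8652)
z(Q)*k = √(-11 + ⅖)*8652 = √(-53/5)*8652 = (I*√265/5)*8652 = 8652*I*√265/5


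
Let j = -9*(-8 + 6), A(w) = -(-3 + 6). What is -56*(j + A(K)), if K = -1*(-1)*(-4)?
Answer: -840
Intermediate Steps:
K = -4 (K = 1*(-4) = -4)
A(w) = -3 (A(w) = -1*3 = -3)
j = 18 (j = -9*(-2) = 18)
-56*(j + A(K)) = -56*(18 - 3) = -56*15 = -840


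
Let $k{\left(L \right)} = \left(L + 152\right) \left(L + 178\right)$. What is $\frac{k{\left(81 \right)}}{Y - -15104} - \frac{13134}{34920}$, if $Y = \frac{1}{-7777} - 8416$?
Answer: $\frac{174505255727}{20180879100} \approx 8.6471$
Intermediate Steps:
$Y = - \frac{65451233}{7777}$ ($Y = - \frac{1}{7777} - 8416 = - \frac{65451233}{7777} \approx -8416.0$)
$k{\left(L \right)} = \left(152 + L\right) \left(178 + L\right)$
$\frac{k{\left(81 \right)}}{Y - -15104} - \frac{13134}{34920} = \frac{27056 + 81^{2} + 330 \cdot 81}{- \frac{65451233}{7777} - -15104} - \frac{13134}{34920} = \frac{27056 + 6561 + 26730}{- \frac{65451233}{7777} + 15104} - \frac{2189}{5820} = \frac{60347}{\frac{52012575}{7777}} - \frac{2189}{5820} = 60347 \cdot \frac{7777}{52012575} - \frac{2189}{5820} = \frac{469318619}{52012575} - \frac{2189}{5820} = \frac{174505255727}{20180879100}$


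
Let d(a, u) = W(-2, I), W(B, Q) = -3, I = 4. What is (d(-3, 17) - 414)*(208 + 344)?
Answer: -230184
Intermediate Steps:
d(a, u) = -3
(d(-3, 17) - 414)*(208 + 344) = (-3 - 414)*(208 + 344) = -417*552 = -230184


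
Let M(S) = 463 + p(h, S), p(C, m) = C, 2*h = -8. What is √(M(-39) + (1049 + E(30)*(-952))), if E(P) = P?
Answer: 2*I*√6763 ≈ 164.47*I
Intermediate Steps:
h = -4 (h = (½)*(-8) = -4)
M(S) = 459 (M(S) = 463 - 4 = 459)
√(M(-39) + (1049 + E(30)*(-952))) = √(459 + (1049 + 30*(-952))) = √(459 + (1049 - 28560)) = √(459 - 27511) = √(-27052) = 2*I*√6763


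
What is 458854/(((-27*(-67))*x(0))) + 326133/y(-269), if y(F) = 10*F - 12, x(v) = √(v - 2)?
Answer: -326133/2702 - 229427*I*√2/1809 ≈ -120.7 - 179.36*I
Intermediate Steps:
x(v) = √(-2 + v)
y(F) = -12 + 10*F
458854/(((-27*(-67))*x(0))) + 326133/y(-269) = 458854/(((-27*(-67))*√(-2 + 0))) + 326133/(-12 + 10*(-269)) = 458854/((1809*√(-2))) + 326133/(-12 - 2690) = 458854/((1809*(I*√2))) + 326133/(-2702) = 458854/((1809*I*√2)) + 326133*(-1/2702) = 458854*(-I*√2/3618) - 326133/2702 = -229427*I*√2/1809 - 326133/2702 = -326133/2702 - 229427*I*√2/1809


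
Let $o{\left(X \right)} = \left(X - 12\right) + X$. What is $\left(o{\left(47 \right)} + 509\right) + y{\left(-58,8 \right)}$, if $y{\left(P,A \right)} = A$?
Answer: $599$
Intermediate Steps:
$o{\left(X \right)} = -12 + 2 X$ ($o{\left(X \right)} = \left(-12 + X\right) + X = -12 + 2 X$)
$\left(o{\left(47 \right)} + 509\right) + y{\left(-58,8 \right)} = \left(\left(-12 + 2 \cdot 47\right) + 509\right) + 8 = \left(\left(-12 + 94\right) + 509\right) + 8 = \left(82 + 509\right) + 8 = 591 + 8 = 599$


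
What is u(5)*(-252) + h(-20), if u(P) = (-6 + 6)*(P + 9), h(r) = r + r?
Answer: -40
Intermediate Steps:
h(r) = 2*r
u(P) = 0 (u(P) = 0*(9 + P) = 0)
u(5)*(-252) + h(-20) = 0*(-252) + 2*(-20) = 0 - 40 = -40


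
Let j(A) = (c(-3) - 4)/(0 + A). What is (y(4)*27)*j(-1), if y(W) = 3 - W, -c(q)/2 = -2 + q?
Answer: 162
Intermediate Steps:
c(q) = 4 - 2*q (c(q) = -2*(-2 + q) = 4 - 2*q)
j(A) = 6/A (j(A) = ((4 - 2*(-3)) - 4)/(0 + A) = ((4 + 6) - 4)/A = (10 - 4)/A = 6/A)
(y(4)*27)*j(-1) = ((3 - 1*4)*27)*(6/(-1)) = ((3 - 4)*27)*(6*(-1)) = -1*27*(-6) = -27*(-6) = 162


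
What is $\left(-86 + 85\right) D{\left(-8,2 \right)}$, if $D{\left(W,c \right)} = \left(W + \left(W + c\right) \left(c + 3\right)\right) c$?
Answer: $76$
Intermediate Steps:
$D{\left(W,c \right)} = c \left(W + \left(3 + c\right) \left(W + c\right)\right)$ ($D{\left(W,c \right)} = \left(W + \left(W + c\right) \left(3 + c\right)\right) c = \left(W + \left(3 + c\right) \left(W + c\right)\right) c = c \left(W + \left(3 + c\right) \left(W + c\right)\right)$)
$\left(-86 + 85\right) D{\left(-8,2 \right)} = \left(-86 + 85\right) 2 \left(2^{2} + 3 \cdot 2 + 4 \left(-8\right) - 16\right) = - 2 \left(4 + 6 - 32 - 16\right) = - 2 \left(-38\right) = \left(-1\right) \left(-76\right) = 76$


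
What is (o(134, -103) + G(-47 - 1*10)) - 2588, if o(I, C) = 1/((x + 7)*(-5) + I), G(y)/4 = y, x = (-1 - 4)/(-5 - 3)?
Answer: -2159864/767 ≈ -2816.0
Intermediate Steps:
x = 5/8 (x = -5/(-8) = -5*(-⅛) = 5/8 ≈ 0.62500)
G(y) = 4*y
o(I, C) = 1/(-305/8 + I) (o(I, C) = 1/((5/8 + 7)*(-5) + I) = 1/((61/8)*(-5) + I) = 1/(-305/8 + I))
(o(134, -103) + G(-47 - 1*10)) - 2588 = (8/(-305 + 8*134) + 4*(-47 - 1*10)) - 2588 = (8/(-305 + 1072) + 4*(-47 - 10)) - 2588 = (8/767 + 4*(-57)) - 2588 = (8*(1/767) - 228) - 2588 = (8/767 - 228) - 2588 = -174868/767 - 2588 = -2159864/767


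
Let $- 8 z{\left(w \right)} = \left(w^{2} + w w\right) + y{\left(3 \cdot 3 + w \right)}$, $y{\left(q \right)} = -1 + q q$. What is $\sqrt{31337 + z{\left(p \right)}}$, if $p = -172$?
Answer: $2 \sqrt{5155} \approx 143.6$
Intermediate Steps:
$y{\left(q \right)} = -1 + q^{2}$
$z{\left(w \right)} = \frac{1}{8} - \frac{w^{2}}{4} - \frac{\left(9 + w\right)^{2}}{8}$ ($z{\left(w \right)} = - \frac{\left(w^{2} + w w\right) + \left(-1 + \left(3 \cdot 3 + w\right)^{2}\right)}{8} = - \frac{\left(w^{2} + w^{2}\right) + \left(-1 + \left(9 + w\right)^{2}\right)}{8} = - \frac{2 w^{2} + \left(-1 + \left(9 + w\right)^{2}\right)}{8} = - \frac{-1 + \left(9 + w\right)^{2} + 2 w^{2}}{8} = \frac{1}{8} - \frac{w^{2}}{4} - \frac{\left(9 + w\right)^{2}}{8}$)
$\sqrt{31337 + z{\left(p \right)}} = \sqrt{31337 - \left(- \frac{1}{8} + 7396 + \frac{\left(9 - 172\right)^{2}}{8}\right)} = \sqrt{31337 - \left(\frac{59167}{8} + \frac{26569}{8}\right)} = \sqrt{31337 - 10717} = \sqrt{20620} = 2 \sqrt{5155}$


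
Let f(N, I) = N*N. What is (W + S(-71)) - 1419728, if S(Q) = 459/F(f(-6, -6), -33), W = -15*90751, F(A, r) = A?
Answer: -11123921/4 ≈ -2.7810e+6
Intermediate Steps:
f(N, I) = N**2
W = -1361265
S(Q) = 51/4 (S(Q) = 459/((-6)**2) = 459/36 = 459*(1/36) = 51/4)
(W + S(-71)) - 1419728 = (-1361265 + 51/4) - 1419728 = -5445009/4 - 1419728 = -11123921/4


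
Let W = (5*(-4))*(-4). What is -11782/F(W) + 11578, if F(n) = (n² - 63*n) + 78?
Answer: 8318691/719 ≈ 11570.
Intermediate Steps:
W = 80 (W = -20*(-4) = 80)
F(n) = 78 + n² - 63*n
-11782/F(W) + 11578 = -11782/(78 + 80² - 63*80) + 11578 = -11782/(78 + 6400 - 5040) + 11578 = -11782/1438 + 11578 = -11782*1/1438 + 11578 = -5891/719 + 11578 = 8318691/719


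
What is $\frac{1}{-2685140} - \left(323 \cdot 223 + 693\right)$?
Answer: $- \frac{195268751081}{2685140} \approx -72722.0$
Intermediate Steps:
$\frac{1}{-2685140} - \left(323 \cdot 223 + 693\right) = - \frac{1}{2685140} - \left(72029 + 693\right) = - \frac{1}{2685140} - 72722 = - \frac{195268751081}{2685140}$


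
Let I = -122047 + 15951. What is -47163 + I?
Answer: -153259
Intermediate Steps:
I = -106096
-47163 + I = -47163 - 106096 = -153259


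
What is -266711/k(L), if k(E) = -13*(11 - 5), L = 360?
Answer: 266711/78 ≈ 3419.4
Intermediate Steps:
k(E) = -78 (k(E) = -13*6 = -78)
-266711/k(L) = -266711/(-78) = -266711*(-1/78) = 266711/78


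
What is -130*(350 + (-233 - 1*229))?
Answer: 14560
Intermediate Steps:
-130*(350 + (-233 - 1*229)) = -130*(350 + (-233 - 229)) = -130*(350 - 462) = -130*(-112) = 14560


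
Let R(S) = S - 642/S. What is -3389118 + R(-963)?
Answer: -10170241/3 ≈ -3.3901e+6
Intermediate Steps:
R(S) = S - 642/S
-3389118 + R(-963) = -3389118 + (-963 - 642/(-963)) = -3389118 + (-963 - 642*(-1/963)) = -3389118 + (-963 + 2/3) = -3389118 - 2887/3 = -10170241/3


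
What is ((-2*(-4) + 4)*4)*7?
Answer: 336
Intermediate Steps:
((-2*(-4) + 4)*4)*7 = ((8 + 4)*4)*7 = (12*4)*7 = 48*7 = 336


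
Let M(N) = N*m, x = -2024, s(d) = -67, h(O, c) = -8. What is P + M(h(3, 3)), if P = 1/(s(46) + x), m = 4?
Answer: -66913/2091 ≈ -32.000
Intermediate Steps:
M(N) = 4*N (M(N) = N*4 = 4*N)
P = -1/2091 (P = 1/(-67 - 2024) = 1/(-2091) = -1/2091 ≈ -0.00047824)
P + M(h(3, 3)) = -1/2091 + 4*(-8) = -1/2091 - 32 = -66913/2091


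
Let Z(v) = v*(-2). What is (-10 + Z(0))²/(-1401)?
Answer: -100/1401 ≈ -0.071378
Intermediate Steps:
Z(v) = -2*v
(-10 + Z(0))²/(-1401) = (-10 - 2*0)²/(-1401) = (-10 + 0)²*(-1/1401) = (-10)²*(-1/1401) = 100*(-1/1401) = -100/1401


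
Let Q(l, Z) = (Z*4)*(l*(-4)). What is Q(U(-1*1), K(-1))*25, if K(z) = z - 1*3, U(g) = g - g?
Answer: 0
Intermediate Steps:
U(g) = 0
K(z) = -3 + z (K(z) = z - 3 = -3 + z)
Q(l, Z) = -16*Z*l (Q(l, Z) = (4*Z)*(-4*l) = -16*Z*l)
Q(U(-1*1), K(-1))*25 = -16*(-3 - 1)*0*25 = -16*(-4)*0*25 = 0*25 = 0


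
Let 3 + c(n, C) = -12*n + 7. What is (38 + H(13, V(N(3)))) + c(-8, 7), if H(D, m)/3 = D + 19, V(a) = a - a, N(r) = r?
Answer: 234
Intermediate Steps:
V(a) = 0
H(D, m) = 57 + 3*D (H(D, m) = 3*(D + 19) = 3*(19 + D) = 57 + 3*D)
c(n, C) = 4 - 12*n (c(n, C) = -3 + (-12*n + 7) = -3 + (7 - 12*n) = 4 - 12*n)
(38 + H(13, V(N(3)))) + c(-8, 7) = (38 + (57 + 3*13)) + (4 - 12*(-8)) = (38 + (57 + 39)) + (4 + 96) = (38 + 96) + 100 = 134 + 100 = 234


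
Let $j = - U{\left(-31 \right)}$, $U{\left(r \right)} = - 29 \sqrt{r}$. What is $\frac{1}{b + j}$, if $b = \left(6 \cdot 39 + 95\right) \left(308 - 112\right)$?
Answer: $\frac{64484}{4158212327} - \frac{29 i \sqrt{31}}{4158212327} \approx 1.5508 \cdot 10^{-5} - 3.883 \cdot 10^{-8} i$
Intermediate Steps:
$j = 29 i \sqrt{31}$ ($j = - \left(-29\right) \sqrt{-31} = - \left(-29\right) i \sqrt{31} = 29 i \sqrt{31} \approx 161.47 i$)
$b = 64484$ ($b = \left(234 + 95\right) 196 = 329 \cdot 196 = 64484$)
$\frac{1}{b + j} = \frac{1}{64484 + 29 i \sqrt{31}}$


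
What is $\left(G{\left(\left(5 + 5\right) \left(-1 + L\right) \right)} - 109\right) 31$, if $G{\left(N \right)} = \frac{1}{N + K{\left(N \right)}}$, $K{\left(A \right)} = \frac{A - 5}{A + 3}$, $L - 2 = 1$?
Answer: $- \frac{1604312}{475} \approx -3377.5$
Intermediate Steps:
$L = 3$ ($L = 2 + 1 = 3$)
$K{\left(A \right)} = \frac{-5 + A}{3 + A}$
$G{\left(N \right)} = \frac{1}{N + \frac{-5 + N}{3 + N}}$
$\left(G{\left(\left(5 + 5\right) \left(-1 + L\right) \right)} - 109\right) 31 = \left(\frac{3 + \left(5 + 5\right) \left(-1 + 3\right)}{-5 + \left(5 + 5\right) \left(-1 + 3\right) + \left(5 + 5\right) \left(-1 + 3\right) \left(3 + \left(5 + 5\right) \left(-1 + 3\right)\right)} - 109\right) 31 = \left(\frac{3 + 10 \cdot 2}{-5 + 10 \cdot 2 + 10 \cdot 2 \left(3 + 10 \cdot 2\right)} - 109\right) 31 = \left(\frac{3 + 20}{-5 + 20 + 20 \left(3 + 20\right)} - 109\right) 31 = \left(\frac{1}{-5 + 20 + 20 \cdot 23} \cdot 23 - 109\right) 31 = \left(\frac{1}{-5 + 20 + 460} \cdot 23 - 109\right) 31 = \left(\frac{1}{475} \cdot 23 - 109\right) 31 = \left(\frac{23}{475} - 109\right) 31 = \left(- \frac{51752}{475}\right) 31 = - \frac{1604312}{475}$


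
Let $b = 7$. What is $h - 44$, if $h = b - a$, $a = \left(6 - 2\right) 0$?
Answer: $-37$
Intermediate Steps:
$a = 0$ ($a = 4 \cdot 0 = 0$)
$h = 7$ ($h = 7 - 0 = 7 + 0 = 7$)
$h - 44 = 7 - 44 = -37$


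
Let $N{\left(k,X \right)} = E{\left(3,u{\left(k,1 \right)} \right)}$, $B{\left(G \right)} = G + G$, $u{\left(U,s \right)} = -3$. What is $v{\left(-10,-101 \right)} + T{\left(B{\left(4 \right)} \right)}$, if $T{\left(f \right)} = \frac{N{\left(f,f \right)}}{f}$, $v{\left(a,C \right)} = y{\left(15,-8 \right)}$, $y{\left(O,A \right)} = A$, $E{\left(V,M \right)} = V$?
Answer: $- \frac{61}{8} \approx -7.625$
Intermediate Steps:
$B{\left(G \right)} = 2 G$
$N{\left(k,X \right)} = 3$
$v{\left(a,C \right)} = -8$
$T{\left(f \right)} = \frac{3}{f}$
$v{\left(-10,-101 \right)} + T{\left(B{\left(4 \right)} \right)} = -8 + \frac{3}{2 \cdot 4} = -8 + \frac{3}{8} = - \frac{61}{8}$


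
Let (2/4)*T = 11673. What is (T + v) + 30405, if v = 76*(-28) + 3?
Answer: 51626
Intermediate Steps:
T = 23346 (T = 2*11673 = 23346)
v = -2125 (v = -2128 + 3 = -2125)
(T + v) + 30405 = (23346 - 2125) + 30405 = 21221 + 30405 = 51626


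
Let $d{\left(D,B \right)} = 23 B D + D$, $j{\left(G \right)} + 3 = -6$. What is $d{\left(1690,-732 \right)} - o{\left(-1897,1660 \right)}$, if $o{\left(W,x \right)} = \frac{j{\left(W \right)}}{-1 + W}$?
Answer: $- \frac{54000282709}{1898} \approx -2.8451 \cdot 10^{7}$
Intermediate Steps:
$j{\left(G \right)} = -9$ ($j{\left(G \right)} = -3 - 6 = -9$)
$o{\left(W,x \right)} = - \frac{9}{-1 + W}$ ($o{\left(W,x \right)} = \frac{1}{-1 + W} \left(-9\right) = - \frac{9}{-1 + W}$)
$d{\left(D,B \right)} = D + 23 B D$ ($d{\left(D,B \right)} = 23 B D + D = D + 23 B D$)
$d{\left(1690,-732 \right)} - o{\left(-1897,1660 \right)} = 1690 \left(1 + 23 \left(-732\right)\right) - - \frac{9}{-1 - 1897} = 1690 \left(1 - 16836\right) - - \frac{9}{-1898} = 1690 \left(-16835\right) - \left(-9\right) \left(- \frac{1}{1898}\right) = -28451150 - \frac{9}{1898} = - \frac{54000282709}{1898}$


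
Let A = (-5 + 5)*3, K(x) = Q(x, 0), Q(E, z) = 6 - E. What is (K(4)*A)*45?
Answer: 0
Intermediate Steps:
K(x) = 6 - x
A = 0 (A = 0*3 = 0)
(K(4)*A)*45 = ((6 - 1*4)*0)*45 = ((6 - 4)*0)*45 = (2*0)*45 = 0*45 = 0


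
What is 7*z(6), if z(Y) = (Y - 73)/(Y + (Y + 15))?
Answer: -469/27 ≈ -17.370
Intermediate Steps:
z(Y) = (-73 + Y)/(15 + 2*Y) (z(Y) = (-73 + Y)/(Y + (15 + Y)) = (-73 + Y)/(15 + 2*Y))
7*z(6) = 7*((-73 + 6)/(15 + 2*6)) = 7*(-67/(15 + 12)) = 7*(-67/27) = -469/27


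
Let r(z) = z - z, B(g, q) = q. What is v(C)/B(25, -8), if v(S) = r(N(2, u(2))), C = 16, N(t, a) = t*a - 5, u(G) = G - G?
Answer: 0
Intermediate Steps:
u(G) = 0
N(t, a) = -5 + a*t (N(t, a) = a*t - 5 = -5 + a*t)
r(z) = 0
v(S) = 0
v(C)/B(25, -8) = 0/(-8) = 0*(-⅛) = 0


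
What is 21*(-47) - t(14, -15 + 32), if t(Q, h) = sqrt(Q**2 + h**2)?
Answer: -987 - sqrt(485) ≈ -1009.0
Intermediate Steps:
21*(-47) - t(14, -15 + 32) = 21*(-47) - sqrt(14**2 + (-15 + 32)**2) = -987 - sqrt(196 + 17**2) = -987 - sqrt(196 + 289) = -987 - sqrt(485)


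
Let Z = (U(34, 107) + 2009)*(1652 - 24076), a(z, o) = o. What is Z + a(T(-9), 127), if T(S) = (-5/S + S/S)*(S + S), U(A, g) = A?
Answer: -45812105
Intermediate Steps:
T(S) = 2*S*(1 - 5/S) (T(S) = (-5/S + 1)*(2*S) = (1 - 5/S)*(2*S) = 2*S*(1 - 5/S))
Z = -45812232 (Z = (34 + 2009)*(1652 - 24076) = 2043*(-22424) = -45812232)
Z + a(T(-9), 127) = -45812232 + 127 = -45812105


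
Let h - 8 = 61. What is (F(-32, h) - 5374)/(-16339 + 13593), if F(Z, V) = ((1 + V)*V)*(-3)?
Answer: 9932/1373 ≈ 7.2338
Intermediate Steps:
h = 69 (h = 8 + 61 = 69)
F(Z, V) = -3*V*(1 + V) (F(Z, V) = (V*(1 + V))*(-3) = -3*V*(1 + V))
(F(-32, h) - 5374)/(-16339 + 13593) = (-3*69*(1 + 69) - 5374)/(-16339 + 13593) = (-3*69*70 - 5374)/(-2746) = (-14490 - 5374)*(-1/2746) = -19864*(-1/2746) = 9932/1373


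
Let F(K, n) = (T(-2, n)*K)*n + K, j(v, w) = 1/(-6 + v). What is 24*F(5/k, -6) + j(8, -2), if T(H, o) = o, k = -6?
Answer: -1479/2 ≈ -739.50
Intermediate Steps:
F(K, n) = K + K*n² (F(K, n) = (n*K)*n + K = (K*n)*n + K = K*n² + K = K + K*n²)
24*F(5/k, -6) + j(8, -2) = 24*((5/(-6))*(1 + (-6)²)) + 1/(-6 + 8) = 24*((5*(-⅙))*(1 + 36)) + 1/2 = 24*(-⅚*37) + ½ = 24*(-185/6) + ½ = -740 + ½ = -1479/2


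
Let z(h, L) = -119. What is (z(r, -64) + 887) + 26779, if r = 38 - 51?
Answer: 27547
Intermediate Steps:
r = -13
(z(r, -64) + 887) + 26779 = (-119 + 887) + 26779 = 768 + 26779 = 27547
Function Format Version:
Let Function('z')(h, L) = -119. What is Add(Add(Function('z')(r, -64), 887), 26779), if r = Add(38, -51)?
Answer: 27547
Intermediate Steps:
r = -13
Add(Add(Function('z')(r, -64), 887), 26779) = Add(Add(-119, 887), 26779) = Add(768, 26779) = 27547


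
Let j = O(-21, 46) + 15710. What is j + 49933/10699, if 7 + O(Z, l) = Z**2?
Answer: 13290353/823 ≈ 16149.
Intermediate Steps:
O(Z, l) = -7 + Z**2
j = 16144 (j = (-7 + (-21)**2) + 15710 = (-7 + 441) + 15710 = 434 + 15710 = 16144)
j + 49933/10699 = 16144 + 49933/10699 = 16144 + 49933*(1/10699) = 16144 + 3841/823 = 13290353/823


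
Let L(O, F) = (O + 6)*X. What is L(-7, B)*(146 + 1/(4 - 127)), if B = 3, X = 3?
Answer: -17957/41 ≈ -437.98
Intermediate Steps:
L(O, F) = 18 + 3*O (L(O, F) = (O + 6)*3 = (6 + O)*3 = 18 + 3*O)
L(-7, B)*(146 + 1/(4 - 127)) = (18 + 3*(-7))*(146 + 1/(4 - 127)) = (18 - 21)*(146 + 1/(-123)) = -3*(146 - 1/123) = -3*17957/123 = -17957/41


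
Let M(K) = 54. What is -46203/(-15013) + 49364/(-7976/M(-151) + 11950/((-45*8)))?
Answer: -11305188435/41901283 ≈ -269.81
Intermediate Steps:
-46203/(-15013) + 49364/(-7976/M(-151) + 11950/((-45*8))) = -46203/(-15013) + 49364/(-7976/54 + 11950/((-45*8))) = -46203*(-1/15013) + 49364/(-7976*1/54 + 11950/(-360)) = 46203/15013 + 49364/(-3988/27 + 11950*(-1/360)) = 46203/15013 + 49364/(-3988/27 - 1195/36) = 46203/15013 + 49364/(-19537/108) = 46203/15013 + 49364*(-108/19537) = 46203/15013 - 761616/2791 = -11305188435/41901283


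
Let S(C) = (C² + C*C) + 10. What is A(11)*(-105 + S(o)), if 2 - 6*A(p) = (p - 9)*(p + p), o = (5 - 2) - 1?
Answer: 609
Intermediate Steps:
o = 2 (o = 3 - 1 = 2)
A(p) = ⅓ - p*(-9 + p)/3 (A(p) = ⅓ - (p - 9)*(p + p)/6 = ⅓ - (-9 + p)*2*p/6 = ⅓ - p*(-9 + p)/3)
S(C) = 10 + 2*C² (S(C) = (C² + C²) + 10 = 2*C² + 10 = 10 + 2*C²)
A(11)*(-105 + S(o)) = (⅓ + 3*11 - ⅓*11²)*(-105 + (10 + 2*2²)) = (⅓ + 33 - ⅓*121)*(-105 + (10 + 2*4)) = (⅓ + 33 - 121/3)*(-105 + (10 + 8)) = -7*(-105 + 18) = -7*(-87) = 609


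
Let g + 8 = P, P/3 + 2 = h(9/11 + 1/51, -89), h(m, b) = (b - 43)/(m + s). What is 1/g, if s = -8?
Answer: 2009/82952 ≈ 0.024219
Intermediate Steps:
h(m, b) = (-43 + b)/(-8 + m) (h(m, b) = (b - 43)/(m - 8) = (-43 + b)/(-8 + m))
P = 99024/2009 (P = -6 + 3*((-43 - 89)/(-8 + (9/11 + 1/51))) = -6 + 3*(-132/(-8 + (9*(1/11) + 1*(1/51)))) = -6 + 3*(-132/(-8 + (9/11 + 1/51))) = -6 + 3*(-132/(-8 + 470/561)) = -6 + 3*(-132/(-4018/561)) = -6 + 3*(-561/4018*(-132)) = -6 + 3*(37026/2009) = -6 + 111078/2009 = 99024/2009 ≈ 49.290)
g = 82952/2009 (g = -8 + 99024/2009 = 82952/2009 ≈ 41.290)
1/g = 1/(82952/2009) = 2009/82952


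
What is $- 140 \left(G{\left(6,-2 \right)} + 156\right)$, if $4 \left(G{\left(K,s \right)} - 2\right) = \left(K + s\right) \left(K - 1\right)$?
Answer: $-22820$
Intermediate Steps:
$G{\left(K,s \right)} = 2 + \frac{\left(-1 + K\right) \left(K + s\right)}{4}$ ($G{\left(K,s \right)} = 2 + \frac{\left(K + s\right) \left(K - 1\right)}{4} = 2 + \frac{\left(K + s\right) \left(-1 + K\right)}{4} = 2 + \frac{\left(-1 + K\right) \left(K + s\right)}{4}$)
$- 140 \left(G{\left(6,-2 \right)} + 156\right) = - 140 \left(\left(2 - \frac{3}{2} - - \frac{1}{2} + \frac{6^{2}}{4} + \frac{1}{4} \cdot 6 \left(-2\right)\right) + 156\right) = - 140 \left(\left(2 - \frac{3}{2} + \frac{1}{2} + \frac{1}{4} \cdot 36 - 3\right) + 156\right) = - 140 \left(\left(2 - \frac{3}{2} + \frac{1}{2} + 9 - 3\right) + 156\right) = - 140 \left(7 + 156\right) = \left(-140\right) 163 = -22820$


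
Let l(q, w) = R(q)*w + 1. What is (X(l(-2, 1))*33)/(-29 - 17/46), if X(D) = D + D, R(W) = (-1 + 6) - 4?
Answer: -6072/1351 ≈ -4.4944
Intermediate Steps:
R(W) = 1 (R(W) = 5 - 4 = 1)
l(q, w) = 1 + w (l(q, w) = 1*w + 1 = w + 1 = 1 + w)
X(D) = 2*D
(X(l(-2, 1))*33)/(-29 - 17/46) = ((2*(1 + 1))*33)/(-29 - 17/46) = ((2*2)*33)/(-29 - 17*1/46) = (4*33)/(-29 - 17/46) = 132/(-1351/46) = 132*(-46/1351) = -6072/1351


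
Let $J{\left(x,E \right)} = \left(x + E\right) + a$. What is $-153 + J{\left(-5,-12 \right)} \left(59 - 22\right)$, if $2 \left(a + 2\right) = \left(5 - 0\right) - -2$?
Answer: $- \frac{1453}{2} \approx -726.5$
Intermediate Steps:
$a = \frac{3}{2}$ ($a = -2 + \frac{\left(5 - 0\right) - -2}{2} = -2 + \frac{\left(5 + 0\right) + 2}{2} = -2 + \frac{5 + 2}{2} = -2 + \frac{1}{2} \cdot 7 = -2 + \frac{7}{2} = \frac{3}{2} \approx 1.5$)
$J{\left(x,E \right)} = \frac{3}{2} + E + x$ ($J{\left(x,E \right)} = \left(x + E\right) + \frac{3}{2} = \left(E + x\right) + \frac{3}{2} = \frac{3}{2} + E + x$)
$-153 + J{\left(-5,-12 \right)} \left(59 - 22\right) = -153 + \left(\frac{3}{2} - 12 - 5\right) \left(59 - 22\right) = -153 - \frac{1147}{2} = - \frac{1453}{2}$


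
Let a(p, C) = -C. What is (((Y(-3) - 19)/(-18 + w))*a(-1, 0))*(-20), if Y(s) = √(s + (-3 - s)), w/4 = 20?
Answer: 0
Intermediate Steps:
w = 80 (w = 4*20 = 80)
Y(s) = I*√3 (Y(s) = √(-3) = I*√3)
(((Y(-3) - 19)/(-18 + w))*a(-1, 0))*(-20) = (((I*√3 - 19)/(-18 + 80))*(-1*0))*(-20) = (((-19 + I*√3)/62)*0)*(-20) = (((-19 + I*√3)*(1/62))*0)*(-20) = ((-19/62 + I*√3/62)*0)*(-20) = 0*(-20) = 0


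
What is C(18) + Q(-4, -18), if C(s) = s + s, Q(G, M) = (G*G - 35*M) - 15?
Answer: 667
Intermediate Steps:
Q(G, M) = -15 + G² - 35*M (Q(G, M) = (G² - 35*M) - 15 = -15 + G² - 35*M)
C(s) = 2*s
C(18) + Q(-4, -18) = 2*18 + (-15 + (-4)² - 35*(-18)) = 36 + (-15 + 16 + 630) = 36 + 631 = 667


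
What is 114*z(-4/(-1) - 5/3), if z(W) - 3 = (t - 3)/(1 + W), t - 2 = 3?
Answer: 2052/5 ≈ 410.40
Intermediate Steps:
t = 5 (t = 2 + 3 = 5)
z(W) = 3 + 2/(1 + W) (z(W) = 3 + (5 - 3)/(1 + W) = 3 + 2/(1 + W))
114*z(-4/(-1) - 5/3) = 114*((5 + 3*(-4/(-1) - 5/3))/(1 + (-4/(-1) - 5/3))) = 114*((5 + 3*(-4*(-1) - 5*1/3))/(1 + (-4*(-1) - 5*1/3))) = 114*((5 + 3*(4 - 5/3))/(1 + (4 - 5/3))) = 114*((5 + 3*(7/3))/(1 + 7/3)) = 114*((5 + 7)/(10/3)) = 114*((3/10)*12) = 114*(18/5) = 2052/5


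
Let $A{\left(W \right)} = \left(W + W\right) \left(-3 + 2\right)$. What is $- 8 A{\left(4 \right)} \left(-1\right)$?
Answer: $-64$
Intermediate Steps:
$A{\left(W \right)} = - 2 W$ ($A{\left(W \right)} = 2 W \left(-1\right) = - 2 W$)
$- 8 A{\left(4 \right)} \left(-1\right) = - 8 \left(\left(-2\right) 4\right) \left(-1\right) = \left(-8\right) \left(-8\right) \left(-1\right) = 64 \left(-1\right) = -64$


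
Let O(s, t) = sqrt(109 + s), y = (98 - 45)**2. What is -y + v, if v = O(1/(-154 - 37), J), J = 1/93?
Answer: -2809 + sqrt(3976238)/191 ≈ -2798.6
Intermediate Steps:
J = 1/93 ≈ 0.010753
y = 2809 (y = 53**2 = 2809)
v = sqrt(3976238)/191 (v = sqrt(109 + 1/(-154 - 37)) = sqrt(109 + 1/(-191)) = sqrt(109 - 1/191) = sqrt(20818/191) = sqrt(3976238)/191 ≈ 10.440)
-y + v = -1*2809 + sqrt(3976238)/191 = -2809 + sqrt(3976238)/191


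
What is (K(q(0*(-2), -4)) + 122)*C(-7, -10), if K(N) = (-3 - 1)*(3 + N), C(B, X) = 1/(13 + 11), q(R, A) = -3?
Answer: 61/12 ≈ 5.0833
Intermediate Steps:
C(B, X) = 1/24
K(N) = -12 - 4*N (K(N) = -4*(3 + N) = -12 - 4*N)
(K(q(0*(-2), -4)) + 122)*C(-7, -10) = ((-12 - 4*(-3)) + 122)*(1/24) = ((-12 + 12) + 122)*(1/24) = (0 + 122)*(1/24) = 122*(1/24) = 61/12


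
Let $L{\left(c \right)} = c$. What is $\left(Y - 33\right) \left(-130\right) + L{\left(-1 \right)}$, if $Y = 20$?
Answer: $1689$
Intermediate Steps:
$\left(Y - 33\right) \left(-130\right) + L{\left(-1 \right)} = \left(20 - 33\right) \left(-130\right) - 1 = \left(-13\right) \left(-130\right) - 1 = 1690 - 1 = 1689$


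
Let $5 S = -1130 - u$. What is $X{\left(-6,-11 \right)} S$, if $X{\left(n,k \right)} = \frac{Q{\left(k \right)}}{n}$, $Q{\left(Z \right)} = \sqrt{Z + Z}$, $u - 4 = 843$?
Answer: $\frac{659 i \sqrt{22}}{10} \approx 309.1 i$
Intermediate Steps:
$u = 847$ ($u = 4 + 843 = 847$)
$Q{\left(Z \right)} = \sqrt{2} \sqrt{Z}$ ($Q{\left(Z \right)} = \sqrt{2 Z} = \sqrt{2} \sqrt{Z}$)
$X{\left(n,k \right)} = \frac{\sqrt{2} \sqrt{k}}{n}$
$S = - \frac{1977}{5}$ ($S = \frac{-1130 - 847}{5} = \frac{1}{5} \left(-1977\right) = - \frac{1977}{5} \approx -395.4$)
$X{\left(-6,-11 \right)} S = \frac{\sqrt{2} \sqrt{-11}}{-6} \left(- \frac{1977}{5}\right) = \sqrt{2} i \sqrt{11} \left(- \frac{1}{6}\right) \left(- \frac{1977}{5}\right) = - \frac{i \sqrt{22}}{6} \left(- \frac{1977}{5}\right) = \frac{659 i \sqrt{22}}{10}$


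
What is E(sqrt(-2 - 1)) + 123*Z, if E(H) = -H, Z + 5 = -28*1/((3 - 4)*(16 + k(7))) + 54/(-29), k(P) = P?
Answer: -463095/667 - I*sqrt(3) ≈ -694.29 - 1.732*I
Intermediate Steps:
Z = -3765/667 (Z = -5 + (-28*1/((3 - 4)*(16 + 7)) + 54/(-29)) = -5 + (-28/(23*(-1)) + 54*(-1/29)) = -5 + (-28/(-23) - 54/29) = -5 + (-28*(-1/23) - 54/29) = -5 + (28/23 - 54/29) = -5 - 430/667 = -3765/667 ≈ -5.6447)
E(sqrt(-2 - 1)) + 123*Z = -sqrt(-2 - 1) + 123*(-3765/667) = -sqrt(-3) - 463095/667 = -I*sqrt(3) - 463095/667 = -463095/667 - I*sqrt(3)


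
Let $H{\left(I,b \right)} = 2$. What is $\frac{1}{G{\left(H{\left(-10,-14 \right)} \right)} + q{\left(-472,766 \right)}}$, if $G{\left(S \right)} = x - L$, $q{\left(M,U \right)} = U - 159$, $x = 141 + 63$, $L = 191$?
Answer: $\frac{1}{620} \approx 0.0016129$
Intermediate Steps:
$x = 204$
$q{\left(M,U \right)} = -159 + U$
$G{\left(S \right)} = 13$ ($G{\left(S \right)} = 204 - 191 = 13$)
$\frac{1}{G{\left(H{\left(-10,-14 \right)} \right)} + q{\left(-472,766 \right)}} = \frac{1}{13 + \left(-159 + 766\right)} = \frac{1}{13 + 607} = \frac{1}{620}$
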